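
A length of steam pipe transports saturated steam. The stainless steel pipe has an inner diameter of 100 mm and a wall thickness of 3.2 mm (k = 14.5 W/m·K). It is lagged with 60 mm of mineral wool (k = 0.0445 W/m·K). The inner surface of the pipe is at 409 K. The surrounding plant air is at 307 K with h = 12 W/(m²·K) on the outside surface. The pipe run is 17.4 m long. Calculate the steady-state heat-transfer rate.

Radial resistances (cylindrical: R_cond = ln(r_o/r_i)/(2πkL), R_conv = 1/(h·2πrL)):
R_stainless steel pipe wall = ln(53.2/50)/(2π×14.5×17.4) = 3.913×10^-5 K/W
R_mineral wool = ln(113.2/53.2)/(2π×0.0445×17.4) = 0.1552 K/W
R_outer film = 1/(h_o·2πr_oL) = 1/(12×2π×0.1132×17.4) = 0.006734 K/W
R_total = 0.162 K/W
Q = ΔT/R_total = 102/0.162

Q ≈ 630 W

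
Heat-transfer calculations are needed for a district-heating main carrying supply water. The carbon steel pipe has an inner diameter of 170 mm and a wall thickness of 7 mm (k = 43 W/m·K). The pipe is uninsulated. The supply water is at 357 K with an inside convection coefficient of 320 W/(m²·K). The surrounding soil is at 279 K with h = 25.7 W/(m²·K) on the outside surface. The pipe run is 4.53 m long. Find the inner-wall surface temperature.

Per-layer cylindrical resistances, series-summed:
R_inner film = 1/(h_i·2πr₁L) = 1/(320×2π×0.085×4.53) = 0.001292 K/W
R_carbon steel pipe wall = ln(92/85)/(2π×43×4.53) = 6.466×10^-5 K/W
R_outer film = 1/(h_o·2πr_oL) = 1/(25.7×2π×0.092×4.53) = 0.01486 K/W
R_total = 0.01622 K/W
Q = ΔT/R_total = 78/0.01622
Q = 4810 W
T_interface = T_inner − Q·ΣR(inner→interface) = 357 − 4810×0.001292

T ≈ 351 K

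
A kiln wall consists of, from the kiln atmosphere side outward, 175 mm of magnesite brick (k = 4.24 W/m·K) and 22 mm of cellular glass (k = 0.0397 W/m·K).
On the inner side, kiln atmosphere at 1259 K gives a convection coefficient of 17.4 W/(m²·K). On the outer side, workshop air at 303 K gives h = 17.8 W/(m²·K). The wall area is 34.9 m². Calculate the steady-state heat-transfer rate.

Q ≈ 47100 W

Using the resistance-network approach (series):
R_inner film = 1/(h_i·A) = 1/(17.4×34.9) = 0.001647 K/W
R_magnesite brick = L/(kA) = 0.175/(4.24×34.9) = 0.001183 K/W
R_cellular glass = L/(kA) = 0.022/(0.0397×34.9) = 0.01588 K/W
R_outer film = 1/(h_o·A) = 1/(17.8×34.9) = 0.00161 K/W
R_total = 0.02032 K/W
Q = ΔT / R_total = 956 / 0.02032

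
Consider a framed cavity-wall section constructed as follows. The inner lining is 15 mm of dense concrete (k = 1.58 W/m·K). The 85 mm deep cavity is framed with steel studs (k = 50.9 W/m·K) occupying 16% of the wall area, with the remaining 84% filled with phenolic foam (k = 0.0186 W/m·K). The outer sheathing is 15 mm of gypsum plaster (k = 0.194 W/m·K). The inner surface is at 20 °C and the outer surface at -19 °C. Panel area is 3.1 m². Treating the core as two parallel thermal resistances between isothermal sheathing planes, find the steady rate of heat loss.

Q ≈ 1240 W

Sheathing layers in series; stud and cavity paths in parallel between them.
R_inner = 0.015/(1.58×3.1) = 0.003062 K/W
R_stud  = 0.085/(50.9×0.16×3.1) = 0.003367 K/W
R_cav   = 0.085/(0.0186×0.84×3.1) = 1.755 K/W
1/R_core = 1/R_stud + 1/R_cav → R_core = 0.00336 K/W
R_outer = 0.015/(0.194×3.1) = 0.02494 K/W
R_total = 0.03136 K/W
Q = ΔT/R_total = 39/0.03136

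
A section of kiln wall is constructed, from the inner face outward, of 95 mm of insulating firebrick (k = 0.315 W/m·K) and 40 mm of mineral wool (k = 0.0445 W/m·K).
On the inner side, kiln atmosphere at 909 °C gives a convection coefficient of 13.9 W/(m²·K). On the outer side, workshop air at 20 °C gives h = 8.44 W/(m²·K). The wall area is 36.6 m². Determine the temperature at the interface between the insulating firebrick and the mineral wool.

Using the resistance-network approach (series):
R_inner film = 1/(h_i·A) = 1/(13.9×36.6) = 0.001966 K/W
R_insulating firebrick = L/(kA) = 0.095/(0.315×36.6) = 0.00824 K/W
R_mineral wool = L/(kA) = 0.04/(0.0445×36.6) = 0.02456 K/W
R_outer film = 1/(h_o·A) = 1/(8.44×36.6) = 0.003237 K/W
R_total = 0.038 K/W;  Q = ΔT/R_total = 889/0.038 = 23390 W
T_interface = T_inner − Q·ΣR(inner→interface) = 909 − 23400×0.01021

T ≈ 670 °C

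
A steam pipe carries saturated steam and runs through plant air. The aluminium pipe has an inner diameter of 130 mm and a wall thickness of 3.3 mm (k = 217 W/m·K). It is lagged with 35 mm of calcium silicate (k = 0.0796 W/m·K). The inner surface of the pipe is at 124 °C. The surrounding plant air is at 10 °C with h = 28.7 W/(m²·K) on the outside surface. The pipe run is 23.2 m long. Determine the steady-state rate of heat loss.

Q ≈ 3000 W

Treating each annulus and film as a series resistance:
R_aluminium pipe wall = ln(68.3/65)/(2π×217×23.2) = 1.566×10^-6 K/W
R_calcium silicate = ln(103.3/68.3)/(2π×0.0796×23.2) = 0.03566 K/W
R_outer film = 1/(h_o·2πr_oL) = 1/(28.7×2π×0.1033×23.2) = 0.002314 K/W
R_total = 0.03797 K/W
Q = ΔT/R_total = 114/0.03797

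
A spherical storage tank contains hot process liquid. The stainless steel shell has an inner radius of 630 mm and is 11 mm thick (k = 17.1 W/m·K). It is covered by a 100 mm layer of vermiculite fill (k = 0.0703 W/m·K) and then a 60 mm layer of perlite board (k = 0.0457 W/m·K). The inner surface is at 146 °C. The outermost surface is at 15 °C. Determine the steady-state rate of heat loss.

Q ≈ 316 W

Each spherical layer contributes R = (1/r_i − 1/r_o)/(4πk):
R_stainless steel shell = (1/0.63 − 1/0.641)/(4π×17.1) = 1.268×10^-4 K/W
R_vermiculite fill = (1/0.641 − 1/0.741)/(4π×0.0703) = 0.2383 K/W
R_perlite board = (1/0.741 − 1/0.801)/(4π×0.0457) = 0.176 K/W
R_total = 0.4145 K/W
Q = ΔT/R_total = 131/0.4145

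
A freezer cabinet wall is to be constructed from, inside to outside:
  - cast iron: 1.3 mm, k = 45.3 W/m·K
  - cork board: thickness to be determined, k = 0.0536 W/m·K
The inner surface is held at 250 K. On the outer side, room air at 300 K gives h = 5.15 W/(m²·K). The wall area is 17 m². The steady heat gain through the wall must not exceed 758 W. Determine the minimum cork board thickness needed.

L ≈ 49.7 mm

Treating each layer as a thermal resistance in series:
R_cast iron = L/(kA) = 0.0013/(45.3×17) = 1.688×10^-6 K/W
R_outer film = 1/(h_o·A) = 1/(5.15×17) = 0.01142 K/W
Sum of the known resistances R_other = 0.01142 K/W
Required total resistance R_tot = ΔT/Q_allow = 50/758 = 0.06596 K/W
R_cork board = R_tot − R_other = 0.05454 K/W
L = R·k·A = 0.05454×0.0536×17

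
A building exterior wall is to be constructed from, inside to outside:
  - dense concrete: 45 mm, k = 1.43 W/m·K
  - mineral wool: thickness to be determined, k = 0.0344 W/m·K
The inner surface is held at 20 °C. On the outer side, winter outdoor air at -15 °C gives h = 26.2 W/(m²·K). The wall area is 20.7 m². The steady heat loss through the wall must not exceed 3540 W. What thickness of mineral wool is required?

L ≈ 4.64 mm

Series thermal resistances:
R_dense concrete = L/(kA) = 0.045/(1.43×20.7) = 0.00152 K/W
R_outer film = 1/(h_o·A) = 1/(26.2×20.7) = 0.001844 K/W
Sum of the known resistances R_other = 0.003364 K/W
Required total resistance R_tot = ΔT/Q_allow = 35/3540 = 0.009887 K/W
R_mineral wool = R_tot − R_other = 0.006523 K/W
L = R·k·A = 0.006523×0.0344×20.7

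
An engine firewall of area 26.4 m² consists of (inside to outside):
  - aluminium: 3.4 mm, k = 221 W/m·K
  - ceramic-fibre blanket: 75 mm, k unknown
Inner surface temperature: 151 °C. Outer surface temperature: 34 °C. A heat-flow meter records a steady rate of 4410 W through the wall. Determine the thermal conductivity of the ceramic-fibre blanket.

Model the wall as resistances in series:
R_aluminium = L/(kA) = 0.0034/(221×26.4) = 5.828×10^-7 K/W
Sum of known resistances R_other = 5.828×10^-7 K/W
Total R = ΔT/Q = 117/4410 = 0.02653 K/W
R_ceramic-fibre blanket = R_total − R_other = 0.02653 K/W
k = L/(R·A) = 0.075/(0.02653×26.4)

k ≈ 0.107 W/(m·K)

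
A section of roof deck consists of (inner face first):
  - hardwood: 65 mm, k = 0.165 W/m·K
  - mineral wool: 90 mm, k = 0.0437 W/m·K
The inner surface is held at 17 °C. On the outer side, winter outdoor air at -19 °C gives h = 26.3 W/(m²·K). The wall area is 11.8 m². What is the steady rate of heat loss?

Q ≈ 171 W

Series thermal resistances:
R_hardwood = L/(kA) = 0.065/(0.165×11.8) = 0.03338 K/W
R_mineral wool = L/(kA) = 0.09/(0.0437×11.8) = 0.1745 K/W
R_outer film = 1/(h_o·A) = 1/(26.3×11.8) = 0.003222 K/W
R_total = 0.2111 K/W
Q = ΔT / R_total = 36 / 0.2111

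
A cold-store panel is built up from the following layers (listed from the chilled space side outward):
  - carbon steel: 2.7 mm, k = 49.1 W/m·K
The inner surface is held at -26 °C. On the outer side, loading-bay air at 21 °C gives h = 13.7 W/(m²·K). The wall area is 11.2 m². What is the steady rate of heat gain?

Q ≈ 7210 W

Treating each layer as a thermal resistance in series:
R_carbon steel = L/(kA) = 0.0027/(49.1×11.2) = 4.91×10^-6 K/W
R_outer film = 1/(h_o·A) = 1/(13.7×11.2) = 0.006517 K/W
R_total = 0.006522 K/W
Q = ΔT / R_total = 47 / 0.006522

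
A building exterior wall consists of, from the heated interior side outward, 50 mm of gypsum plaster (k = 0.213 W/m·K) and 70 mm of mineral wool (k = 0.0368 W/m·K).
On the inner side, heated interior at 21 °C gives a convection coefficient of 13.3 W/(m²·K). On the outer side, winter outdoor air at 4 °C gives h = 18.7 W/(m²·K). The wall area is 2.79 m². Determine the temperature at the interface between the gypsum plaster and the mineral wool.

Treating each layer as a thermal resistance in series:
R_inner film = 1/(h_i·A) = 1/(13.3×2.79) = 0.02695 K/W
R_gypsum plaster = L/(kA) = 0.05/(0.213×2.79) = 0.08414 K/W
R_mineral wool = L/(kA) = 0.07/(0.0368×2.79) = 0.6818 K/W
R_outer film = 1/(h_o·A) = 1/(18.7×2.79) = 0.01917 K/W
R_total = 0.812 K/W;  Q = ΔT/R_total = 17/0.812 = 20.94 W
T_interface = T_inner − Q·ΣR(inner→interface) = 21 − 20.9×0.1111

T ≈ 18.7 °C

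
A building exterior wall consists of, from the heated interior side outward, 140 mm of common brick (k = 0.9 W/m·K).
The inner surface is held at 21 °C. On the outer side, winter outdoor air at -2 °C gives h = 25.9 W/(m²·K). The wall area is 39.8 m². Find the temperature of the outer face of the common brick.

Thermal resistances in series:
R_common brick = L/(kA) = 0.14/(0.9×39.8) = 0.003908 K/W
R_outer film = 1/(h_o·A) = 1/(25.9×39.8) = 9.701×10^-4 K/W
R_total = 0.004879 K/W;  Q = ΔT/R_total = 23/0.004879 = 4715 W
T_interface = T_inner − Q·ΣR(inner→interface) = 21 − 4710×0.003908

T ≈ 2.57 °C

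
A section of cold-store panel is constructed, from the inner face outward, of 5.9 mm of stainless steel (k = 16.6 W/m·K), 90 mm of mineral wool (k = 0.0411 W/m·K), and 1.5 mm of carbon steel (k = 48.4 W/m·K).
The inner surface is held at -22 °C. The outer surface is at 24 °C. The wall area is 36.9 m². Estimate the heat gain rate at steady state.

Model the wall as resistances in series:
R_stainless steel = L/(kA) = 0.0059/(16.6×36.9) = 9.632×10^-6 K/W
R_mineral wool = L/(kA) = 0.09/(0.0411×36.9) = 0.05934 K/W
R_carbon steel = L/(kA) = 0.0015/(48.4×36.9) = 8.399×10^-7 K/W
R_total = 0.05935 K/W
Q = ΔT / R_total = 46 / 0.05935

Q ≈ 775 W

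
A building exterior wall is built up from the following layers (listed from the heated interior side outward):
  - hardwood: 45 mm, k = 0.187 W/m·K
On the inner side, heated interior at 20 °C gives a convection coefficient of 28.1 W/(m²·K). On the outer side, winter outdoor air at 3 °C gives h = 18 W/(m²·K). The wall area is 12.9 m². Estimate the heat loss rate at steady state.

Q ≈ 661 W

Series thermal resistances:
R_inner film = 1/(h_i·A) = 1/(28.1×12.9) = 0.002759 K/W
R_hardwood = L/(kA) = 0.045/(0.187×12.9) = 0.01865 K/W
R_outer film = 1/(h_o·A) = 1/(18×12.9) = 0.004307 K/W
R_total = 0.02572 K/W
Q = ΔT / R_total = 17 / 0.02572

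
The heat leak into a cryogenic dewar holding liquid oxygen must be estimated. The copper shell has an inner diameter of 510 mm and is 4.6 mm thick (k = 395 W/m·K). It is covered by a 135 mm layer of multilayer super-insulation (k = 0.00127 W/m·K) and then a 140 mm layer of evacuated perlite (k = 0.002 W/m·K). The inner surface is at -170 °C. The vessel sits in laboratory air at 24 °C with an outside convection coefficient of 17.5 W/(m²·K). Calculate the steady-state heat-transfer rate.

Q ≈ 1.78 W

Spherical conduction: R = (1/r_in − 1/r_out)/(4πk) per layer; series-sum.
R_copper shell = (1/0.255 − 1/0.2596)/(4π×395) = 1.4×10^-5 K/W
R_multilayer super-insulation = (1/0.2596 − 1/0.3946)/(4π×0.00127) = 82.58 K/W
R_evacuated perlite = (1/0.3946 − 1/0.5346)/(4π×0.002) = 26.41 K/W
R_outer film = 1/(h·4πr_o²) = 1/(17.5×4π×0.5346²) = 0.01591 K/W
R_total = 109 K/W
Q = ΔT/R_total = 194/109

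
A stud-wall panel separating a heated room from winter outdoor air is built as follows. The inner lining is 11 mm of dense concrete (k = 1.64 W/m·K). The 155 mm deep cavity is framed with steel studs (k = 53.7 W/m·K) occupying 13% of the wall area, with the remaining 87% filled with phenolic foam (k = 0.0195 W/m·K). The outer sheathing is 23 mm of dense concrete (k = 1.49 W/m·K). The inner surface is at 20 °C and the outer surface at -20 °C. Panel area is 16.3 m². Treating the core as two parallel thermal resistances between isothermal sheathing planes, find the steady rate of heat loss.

Q ≈ 14700 W

Sheathing layers in series; stud and cavity paths in parallel between them.
R_inner = 0.011/(1.64×16.3) = 4.115×10^-4 K/W
R_stud  = 0.155/(53.7×0.13×16.3) = 0.001362 K/W
R_cav   = 0.155/(0.0195×0.87×16.3) = 0.5605 K/W
1/R_core = 1/R_stud + 1/R_cav → R_core = 0.001359 K/W
R_outer = 0.023/(1.49×16.3) = 9.47×10^-4 K/W
R_total = 0.002717 K/W
Q = ΔT/R_total = 40/0.002717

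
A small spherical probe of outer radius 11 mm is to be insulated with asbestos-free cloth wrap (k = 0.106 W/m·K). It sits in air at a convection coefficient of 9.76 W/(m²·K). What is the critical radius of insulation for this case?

r_cr ≈ 21.7 mm

For a sphere r_cr = 2k/h = 2×0.106/9.76
r_cr = 21.7 mm; since the bare radius (11 mm) is below r_cr, adding a thin layer of insulation will *increase* heat loss.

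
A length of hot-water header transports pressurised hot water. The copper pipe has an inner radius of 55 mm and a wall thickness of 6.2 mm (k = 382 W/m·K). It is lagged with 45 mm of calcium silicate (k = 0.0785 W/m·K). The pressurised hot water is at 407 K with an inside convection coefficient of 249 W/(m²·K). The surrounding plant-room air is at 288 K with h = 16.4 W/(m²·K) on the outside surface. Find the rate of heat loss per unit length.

Cylindrical conduction, so R = ln(r₂/r₁)/(2πkL) per layer, in series:
R_inner film = 1/(h_i·2πr₁L) = 1/(249×2π×0.055×1) = 0.01162 K/W
R_copper pipe wall = ln(61.2/55)/(2π×382×1) = 4.45×10^-5 K/W
R_calcium silicate = ln(106.2/61.2)/(2π×0.0785×1) = 1.117 K/W
R_outer film = 1/(h_o·2πr_oL) = 1/(16.4×2π×0.1062×1) = 0.09138 K/W
R_total = 1.221 K/W
Q = ΔT/R_total = 119/1.221

q′ ≈ 97.5 W/m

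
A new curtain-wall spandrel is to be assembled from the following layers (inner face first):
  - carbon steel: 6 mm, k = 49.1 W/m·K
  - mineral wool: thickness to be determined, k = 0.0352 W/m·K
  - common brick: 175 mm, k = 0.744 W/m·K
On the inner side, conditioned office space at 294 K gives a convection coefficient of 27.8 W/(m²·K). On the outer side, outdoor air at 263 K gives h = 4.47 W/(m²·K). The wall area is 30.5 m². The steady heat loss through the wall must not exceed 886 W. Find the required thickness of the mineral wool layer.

L ≈ 20.1 mm

Using the resistance-network approach (series):
R_inner film = 1/(h_i·A) = 1/(27.8×30.5) = 0.001179 K/W
R_carbon steel = L/(kA) = 0.006/(49.1×30.5) = 4.007×10^-6 K/W
R_common brick = L/(kA) = 0.175/(0.744×30.5) = 0.007712 K/W
R_outer film = 1/(h_o·A) = 1/(4.47×30.5) = 0.007335 K/W
Sum of the known resistances R_other = 0.01623 K/W
Required total resistance R_tot = ΔT/Q_allow = 31/886 = 0.03499 K/W
R_mineral wool = R_tot − R_other = 0.01876 K/W
L = R·k·A = 0.01876×0.0352×30.5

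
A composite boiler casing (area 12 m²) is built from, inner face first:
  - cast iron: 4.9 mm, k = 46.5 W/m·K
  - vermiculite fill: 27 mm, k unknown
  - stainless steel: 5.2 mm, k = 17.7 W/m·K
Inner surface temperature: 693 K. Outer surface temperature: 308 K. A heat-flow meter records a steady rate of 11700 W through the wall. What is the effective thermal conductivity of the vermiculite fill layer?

Using the resistance-network approach (series):
R_cast iron = L/(kA) = 0.0049/(46.5×12) = 8.781×10^-6 K/W
R_stainless steel = L/(kA) = 0.0052/(17.7×12) = 2.448×10^-5 K/W
Sum of known resistances R_other = 3.326×10^-5 K/W
Total R = ΔT/Q = 385/11700 = 0.03291 K/W
R_vermiculite fill = R_total − R_other = 0.03287 K/W
k = L/(R·A) = 0.027/(0.03287×12)

k ≈ 0.0684 W/(m·K)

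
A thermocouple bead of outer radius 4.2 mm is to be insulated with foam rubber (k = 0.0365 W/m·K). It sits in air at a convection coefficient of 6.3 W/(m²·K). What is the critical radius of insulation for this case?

For a sphere r_cr = 2k/h = 2×0.0365/6.3
r_cr = 11.6 mm; since the bare radius (4.2 mm) is below r_cr, adding a thin layer of insulation will *increase* heat loss.

r_cr ≈ 11.6 mm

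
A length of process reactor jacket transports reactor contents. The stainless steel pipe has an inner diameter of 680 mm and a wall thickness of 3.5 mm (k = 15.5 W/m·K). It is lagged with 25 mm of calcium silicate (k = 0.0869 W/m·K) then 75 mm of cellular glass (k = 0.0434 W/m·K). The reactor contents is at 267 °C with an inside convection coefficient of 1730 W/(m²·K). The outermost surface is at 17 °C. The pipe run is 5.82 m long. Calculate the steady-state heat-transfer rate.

For a radial system each layer contributes R = ln(r_out/r_in)/(2πkL); films add R = 1/(hA).
R_inner film = 1/(h_i·2πr₁L) = 1/(1730×2π×0.34×5.82) = 4.649×10^-5 K/W
R_stainless steel pipe wall = ln(343.5/340)/(2π×15.5×5.82) = 1.807×10^-5 K/W
R_calcium silicate = ln(368.5/343.5)/(2π×0.0869×5.82) = 0.02211 K/W
R_cellular glass = ln(443.5/368.5)/(2π×0.0434×5.82) = 0.1167 K/W
R_total = 0.1389 K/W
Q = ΔT/R_total = 250/0.1389

Q ≈ 1800 W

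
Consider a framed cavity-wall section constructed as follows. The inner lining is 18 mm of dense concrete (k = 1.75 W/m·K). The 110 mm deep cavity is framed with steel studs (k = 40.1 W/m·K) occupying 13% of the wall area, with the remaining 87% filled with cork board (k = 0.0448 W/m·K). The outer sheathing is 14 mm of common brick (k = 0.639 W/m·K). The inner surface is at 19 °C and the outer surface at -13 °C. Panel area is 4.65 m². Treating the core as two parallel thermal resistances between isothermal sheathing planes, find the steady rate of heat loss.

Sheathing layers in series; stud and cavity paths in parallel between them.
R_inner = 0.018/(1.75×4.65) = 0.002212 K/W
R_stud  = 0.11/(40.1×0.13×4.65) = 0.004538 K/W
R_cav   = 0.11/(0.0448×0.87×4.65) = 0.6069 K/W
1/R_core = 1/R_stud + 1/R_cav → R_core = 0.004504 K/W
R_outer = 0.014/(0.639×4.65) = 0.004712 K/W
R_total = 0.01143 K/W
Q = ΔT/R_total = 32/0.01143

Q ≈ 2800 W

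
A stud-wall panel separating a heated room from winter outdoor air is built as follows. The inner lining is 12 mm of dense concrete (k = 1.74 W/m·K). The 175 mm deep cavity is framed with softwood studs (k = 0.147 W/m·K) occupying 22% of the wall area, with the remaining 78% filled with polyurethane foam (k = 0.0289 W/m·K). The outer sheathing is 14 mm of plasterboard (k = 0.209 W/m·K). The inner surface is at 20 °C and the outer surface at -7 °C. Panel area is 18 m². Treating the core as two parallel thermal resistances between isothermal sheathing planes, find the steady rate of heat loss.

Q ≈ 149 W

Sheathing layers in series; stud and cavity paths in parallel between them.
R_inner = 0.012/(1.74×18) = 3.831×10^-4 K/W
R_stud  = 0.175/(0.147×0.22×18) = 0.3006 K/W
R_cav   = 0.175/(0.0289×0.78×18) = 0.4313 K/W
1/R_core = 1/R_stud + 1/R_cav → R_core = 0.1771 K/W
R_outer = 0.014/(0.209×18) = 0.003721 K/W
R_total = 0.1813 K/W
Q = ΔT/R_total = 27/0.1813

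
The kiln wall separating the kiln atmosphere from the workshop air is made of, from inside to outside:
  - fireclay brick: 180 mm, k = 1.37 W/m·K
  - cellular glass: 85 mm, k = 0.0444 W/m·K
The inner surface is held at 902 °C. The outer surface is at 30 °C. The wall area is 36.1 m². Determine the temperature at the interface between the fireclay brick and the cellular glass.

T ≈ 846 °C

Treating each layer as a thermal resistance in series:
R_fireclay brick = L/(kA) = 0.18/(1.37×36.1) = 0.00364 K/W
R_cellular glass = L/(kA) = 0.085/(0.0444×36.1) = 0.05303 K/W
R_total = 0.05667 K/W;  Q = ΔT/R_total = 872/0.05667 = 15390 W
T_interface = T_inner − Q·ΣR(inner→interface) = 902 − 15400×0.00364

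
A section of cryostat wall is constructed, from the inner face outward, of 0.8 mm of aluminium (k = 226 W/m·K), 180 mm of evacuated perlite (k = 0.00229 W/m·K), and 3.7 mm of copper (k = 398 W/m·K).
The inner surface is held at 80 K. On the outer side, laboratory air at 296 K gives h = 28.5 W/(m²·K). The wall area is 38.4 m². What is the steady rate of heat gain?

Q ≈ 105 W

Series thermal resistances:
R_aluminium = L/(kA) = 0.0008/(226×38.4) = 9.218×10^-8 K/W
R_evacuated perlite = L/(kA) = 0.18/(0.00229×38.4) = 2.047 K/W
R_copper = L/(kA) = 0.0037/(398×38.4) = 2.421×10^-7 K/W
R_outer film = 1/(h_o·A) = 1/(28.5×38.4) = 9.137×10^-4 K/W
R_total = 2.048 K/W
Q = ΔT / R_total = 216 / 2.048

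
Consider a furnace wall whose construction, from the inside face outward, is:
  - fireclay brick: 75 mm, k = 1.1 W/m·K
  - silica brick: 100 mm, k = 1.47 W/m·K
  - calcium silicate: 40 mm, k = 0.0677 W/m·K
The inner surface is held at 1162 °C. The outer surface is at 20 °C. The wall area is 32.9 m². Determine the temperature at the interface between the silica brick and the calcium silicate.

Using the resistance-network approach (series):
R_fireclay brick = L/(kA) = 0.075/(1.1×32.9) = 0.002072 K/W
R_silica brick = L/(kA) = 0.1/(1.47×32.9) = 0.002068 K/W
R_calcium silicate = L/(kA) = 0.04/(0.0677×32.9) = 0.01796 K/W
R_total = 0.0221 K/W;  Q = ΔT/R_total = 1142/0.0221 = 51680 W
T_interface = T_inner − Q·ΣR(inner→interface) = 1162 − 51700×0.00414

T ≈ 948 °C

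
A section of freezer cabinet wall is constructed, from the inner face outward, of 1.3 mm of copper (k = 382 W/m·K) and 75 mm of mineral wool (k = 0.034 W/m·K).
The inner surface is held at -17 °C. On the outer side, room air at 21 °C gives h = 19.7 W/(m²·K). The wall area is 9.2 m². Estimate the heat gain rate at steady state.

Q ≈ 155 W

Treating each layer as a thermal resistance in series:
R_copper = L/(kA) = 0.0013/(382×9.2) = 3.699×10^-7 K/W
R_mineral wool = L/(kA) = 0.075/(0.034×9.2) = 0.2398 K/W
R_outer film = 1/(h_o·A) = 1/(19.7×9.2) = 0.005518 K/W
R_total = 0.2453 K/W
Q = ΔT / R_total = 38 / 0.2453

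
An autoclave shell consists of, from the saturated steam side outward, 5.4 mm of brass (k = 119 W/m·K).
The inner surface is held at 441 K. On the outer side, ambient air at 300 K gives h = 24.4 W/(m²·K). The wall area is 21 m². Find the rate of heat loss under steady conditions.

Q ≈ 72200 W

Thermal resistances in series:
R_brass = L/(kA) = 0.0054/(119×21) = 2.161×10^-6 K/W
R_outer film = 1/(h_o·A) = 1/(24.4×21) = 0.001952 K/W
R_total = 0.001954 K/W
Q = ΔT / R_total = 141 / 0.001954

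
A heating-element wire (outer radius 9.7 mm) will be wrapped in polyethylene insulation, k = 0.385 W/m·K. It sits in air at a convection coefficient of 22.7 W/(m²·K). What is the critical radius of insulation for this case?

r_cr ≈ 17 mm

For a cylinder r_cr = k/h = 0.385/22.7
r_cr = 17 mm; since the bare radius (9.7 mm) is below r_cr, adding a thin layer of insulation will *increase* heat loss.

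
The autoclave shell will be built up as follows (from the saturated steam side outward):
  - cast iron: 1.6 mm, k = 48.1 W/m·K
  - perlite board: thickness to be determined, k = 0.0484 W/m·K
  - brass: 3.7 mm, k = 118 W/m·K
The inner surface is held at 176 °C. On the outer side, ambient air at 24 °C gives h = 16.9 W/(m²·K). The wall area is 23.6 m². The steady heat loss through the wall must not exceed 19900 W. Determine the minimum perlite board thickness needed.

L ≈ 5.86 mm

Treating each layer as a thermal resistance in series:
R_cast iron = L/(kA) = 0.0016/(48.1×23.6) = 1.409×10^-6 K/W
R_brass = L/(kA) = 0.0037/(118×23.6) = 1.329×10^-6 K/W
R_outer film = 1/(h_o·A) = 1/(16.9×23.6) = 0.002507 K/W
Sum of the known resistances R_other = 0.00251 K/W
Required total resistance R_tot = ΔT/Q_allow = 152/19900 = 0.007638 K/W
R_perlite board = R_tot − R_other = 0.005128 K/W
L = R·k·A = 0.005128×0.0484×23.6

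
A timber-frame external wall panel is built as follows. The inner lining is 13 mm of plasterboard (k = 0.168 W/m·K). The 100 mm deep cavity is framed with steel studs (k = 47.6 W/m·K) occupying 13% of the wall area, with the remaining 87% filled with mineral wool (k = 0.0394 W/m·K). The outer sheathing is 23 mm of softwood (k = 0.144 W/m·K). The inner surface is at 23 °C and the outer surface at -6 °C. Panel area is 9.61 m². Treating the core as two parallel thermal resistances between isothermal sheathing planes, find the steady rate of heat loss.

Q ≈ 1100 W

Sheathing layers in series; stud and cavity paths in parallel between them.
R_inner = 0.013/(0.168×9.61) = 0.008052 K/W
R_stud  = 0.1/(47.6×0.13×9.61) = 0.001682 K/W
R_cav   = 0.1/(0.0394×0.87×9.61) = 0.3036 K/W
1/R_core = 1/R_stud + 1/R_cav → R_core = 0.001672 K/W
R_outer = 0.023/(0.144×9.61) = 0.01662 K/W
R_total = 0.02634 K/W
Q = ΔT/R_total = 29/0.02634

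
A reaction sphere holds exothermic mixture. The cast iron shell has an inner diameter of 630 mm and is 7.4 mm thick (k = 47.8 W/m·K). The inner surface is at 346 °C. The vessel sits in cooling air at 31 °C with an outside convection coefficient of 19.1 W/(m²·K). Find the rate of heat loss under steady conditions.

Q ≈ 7830 W

Each spherical layer contributes R = (1/r_i − 1/r_o)/(4πk):
R_cast iron shell = (1/0.315 − 1/0.3224)/(4π×47.8) = 1.213×10^-4 K/W
R_outer film = 1/(h·4πr_o²) = 1/(19.1×4π×0.3224²) = 0.04008 K/W
R_total = 0.0402 K/W
Q = ΔT/R_total = 315/0.0402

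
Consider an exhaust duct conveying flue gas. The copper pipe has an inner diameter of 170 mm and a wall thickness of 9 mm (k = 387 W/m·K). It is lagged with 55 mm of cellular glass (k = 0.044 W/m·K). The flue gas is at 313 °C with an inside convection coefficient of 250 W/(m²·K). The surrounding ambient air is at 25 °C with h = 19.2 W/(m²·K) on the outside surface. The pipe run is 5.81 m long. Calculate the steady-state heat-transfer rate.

Per-layer cylindrical resistances, series-summed:
R_inner film = 1/(h_i·2πr₁L) = 1/(250×2π×0.085×5.81) = 0.001289 K/W
R_copper pipe wall = ln(94/85)/(2π×387×5.81) = 7.124×10^-6 K/W
R_cellular glass = ln(149/94)/(2π×0.044×5.81) = 0.2868 K/W
R_outer film = 1/(h_o·2πr_oL) = 1/(19.2×2π×0.149×5.81) = 0.009575 K/W
R_total = 0.2977 K/W
Q = ΔT/R_total = 288/0.2977

Q ≈ 968 W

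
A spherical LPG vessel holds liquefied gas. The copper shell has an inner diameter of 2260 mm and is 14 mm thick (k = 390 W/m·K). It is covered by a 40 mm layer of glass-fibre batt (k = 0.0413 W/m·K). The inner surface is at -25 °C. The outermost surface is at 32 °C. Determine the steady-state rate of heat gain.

Q ≈ 1000 W

Each spherical layer contributes R = (1/r_i − 1/r_o)/(4πk):
R_copper shell = (1/1.13 − 1/1.144)/(4π×390) = 2.21×10^-6 K/W
R_glass-fibre batt = (1/1.144 − 1/1.184)/(4π×0.0413) = 0.0569 K/W
R_total = 0.0569 K/W
Q = ΔT/R_total = 57/0.0569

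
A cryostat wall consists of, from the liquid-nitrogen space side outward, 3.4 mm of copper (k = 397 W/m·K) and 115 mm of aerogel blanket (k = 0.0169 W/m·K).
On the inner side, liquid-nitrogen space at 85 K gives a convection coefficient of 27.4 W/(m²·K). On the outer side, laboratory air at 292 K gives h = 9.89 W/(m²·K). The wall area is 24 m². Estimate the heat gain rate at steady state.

Q ≈ 716 W

Treating each layer as a thermal resistance in series:
R_inner film = 1/(h_i·A) = 1/(27.4×24) = 0.001521 K/W
R_copper = L/(kA) = 0.0034/(397×24) = 3.568×10^-7 K/W
R_aerogel blanket = L/(kA) = 0.115/(0.0169×24) = 0.2835 K/W
R_outer film = 1/(h_o·A) = 1/(9.89×24) = 0.004213 K/W
R_total = 0.2893 K/W
Q = ΔT / R_total = 207 / 0.2893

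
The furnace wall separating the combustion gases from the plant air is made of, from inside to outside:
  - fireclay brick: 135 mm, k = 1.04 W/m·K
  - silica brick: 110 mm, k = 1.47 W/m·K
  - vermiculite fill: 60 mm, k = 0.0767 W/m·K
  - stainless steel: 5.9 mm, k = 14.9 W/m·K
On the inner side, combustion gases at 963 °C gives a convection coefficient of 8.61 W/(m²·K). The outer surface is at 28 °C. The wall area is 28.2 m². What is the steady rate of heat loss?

Q ≈ 23900 W

Model the wall as resistances in series:
R_inner film = 1/(h_i·A) = 1/(8.61×28.2) = 0.004119 K/W
R_fireclay brick = L/(kA) = 0.135/(1.04×28.2) = 0.004603 K/W
R_silica brick = L/(kA) = 0.11/(1.47×28.2) = 0.002654 K/W
R_vermiculite fill = L/(kA) = 0.06/(0.0767×28.2) = 0.02774 K/W
R_stainless steel = L/(kA) = 0.0059/(14.9×28.2) = 1.404×10^-5 K/W
R_total = 0.03913 K/W
Q = ΔT / R_total = 935 / 0.03913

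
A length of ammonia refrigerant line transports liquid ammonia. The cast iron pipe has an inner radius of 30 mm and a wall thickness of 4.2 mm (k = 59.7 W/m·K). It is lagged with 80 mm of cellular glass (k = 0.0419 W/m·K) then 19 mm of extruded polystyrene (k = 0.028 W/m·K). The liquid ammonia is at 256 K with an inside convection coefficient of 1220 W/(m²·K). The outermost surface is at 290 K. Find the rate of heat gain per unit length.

Treating each annulus and film as a series resistance:
R_inner film = 1/(h_i·2πr₁L) = 1/(1220×2π×0.03×1) = 0.004348 K/W
R_cast iron pipe wall = ln(34.2/30)/(2π×59.7×1) = 3.493×10^-4 K/W
R_cellular glass = ln(114.2/34.2)/(2π×0.0419×1) = 4.58 K/W
R_extruded polystyrene = ln(133.2/114.2)/(2π×0.028×1) = 0.8748 K/W
R_total = 5.459 K/W
Q = ΔT/R_total = 34/5.459

q′ ≈ 6.23 W/m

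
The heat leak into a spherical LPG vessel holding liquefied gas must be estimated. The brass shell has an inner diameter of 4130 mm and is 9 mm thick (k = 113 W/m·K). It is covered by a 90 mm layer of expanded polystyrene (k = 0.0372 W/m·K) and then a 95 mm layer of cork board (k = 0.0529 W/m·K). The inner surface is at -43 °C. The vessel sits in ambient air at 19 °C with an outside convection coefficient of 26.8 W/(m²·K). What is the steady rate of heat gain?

Q ≈ 853 W

Radial (spherical) resistances in series:
R_brass shell = (1/2.065 − 1/2.074)/(4π×113) = 1.48×10^-6 K/W
R_expanded polystyrene = (1/2.074 − 1/2.164)/(4π×0.0372) = 0.0429 K/W
R_cork board = (1/2.164 − 1/2.259)/(4π×0.0529) = 0.02923 K/W
R_outer film = 1/(h·4πr_o²) = 1/(26.8×4π×2.259²) = 5.819×10^-4 K/W
R_total = 0.07271 K/W
Q = ΔT/R_total = 62/0.07271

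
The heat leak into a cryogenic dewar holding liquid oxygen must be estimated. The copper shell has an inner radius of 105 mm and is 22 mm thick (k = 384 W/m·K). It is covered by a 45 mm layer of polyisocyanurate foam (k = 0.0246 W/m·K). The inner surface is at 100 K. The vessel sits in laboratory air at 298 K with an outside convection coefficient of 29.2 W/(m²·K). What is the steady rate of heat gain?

Each spherical layer contributes R = (1/r_i − 1/r_o)/(4πk):
R_copper shell = (1/0.105 − 1/0.127)/(4π×384) = 3.419×10^-4 K/W
R_polyisocyanurate foam = (1/0.127 − 1/0.172)/(4π×0.0246) = 6.664 K/W
R_outer film = 1/(h·4πr_o²) = 1/(29.2×4π×0.172²) = 0.09212 K/W
R_total = 6.756 K/W
Q = ΔT/R_total = 198/6.756

Q ≈ 29.3 W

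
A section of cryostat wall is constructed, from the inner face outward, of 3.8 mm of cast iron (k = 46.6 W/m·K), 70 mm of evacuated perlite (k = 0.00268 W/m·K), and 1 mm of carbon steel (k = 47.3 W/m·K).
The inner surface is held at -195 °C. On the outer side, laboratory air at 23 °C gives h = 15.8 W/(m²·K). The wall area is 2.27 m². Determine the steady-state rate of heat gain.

Q ≈ 18.9 W

Treating each layer as a thermal resistance in series:
R_cast iron = L/(kA) = 0.0038/(46.6×2.27) = 3.592×10^-5 K/W
R_evacuated perlite = L/(kA) = 0.07/(0.00268×2.27) = 11.51 K/W
R_carbon steel = L/(kA) = 0.001/(47.3×2.27) = 9.314×10^-6 K/W
R_outer film = 1/(h_o·A) = 1/(15.8×2.27) = 0.02788 K/W
R_total = 11.53 K/W
Q = ΔT / R_total = 218 / 11.53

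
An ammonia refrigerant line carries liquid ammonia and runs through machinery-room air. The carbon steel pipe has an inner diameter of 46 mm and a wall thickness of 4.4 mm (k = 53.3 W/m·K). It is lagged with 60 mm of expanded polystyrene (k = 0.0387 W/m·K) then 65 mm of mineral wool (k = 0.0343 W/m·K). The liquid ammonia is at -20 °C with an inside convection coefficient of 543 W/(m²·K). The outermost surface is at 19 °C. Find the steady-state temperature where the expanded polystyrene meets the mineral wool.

T ≈ 5.34 °C

Treating each annulus and film as a series resistance:
R_inner film = 1/(h_i·2πr₁L) = 1/(543×2π×0.023×1) = 0.01274 K/W
R_carbon steel pipe wall = ln(27.4/23)/(2π×53.3×1) = 5.227×10^-4 K/W
R_expanded polystyrene = ln(87.4/27.4)/(2π×0.0387×1) = 4.77 K/W
R_mineral wool = ln(152.4/87.4)/(2π×0.0343×1) = 2.58 K/W
R_total = 7.364 K/W
Q = ΔT/R_total = 39/7.364
Q = 5.3 W/m
T_interface = T_inner + Q·ΣR(inner→interface) = -20 + 5.3×4.784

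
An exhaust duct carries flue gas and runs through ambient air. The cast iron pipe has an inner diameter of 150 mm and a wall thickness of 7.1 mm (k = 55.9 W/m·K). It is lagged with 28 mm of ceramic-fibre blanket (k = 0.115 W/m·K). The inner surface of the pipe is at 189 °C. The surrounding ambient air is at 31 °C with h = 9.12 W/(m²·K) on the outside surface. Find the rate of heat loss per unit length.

q′ ≈ 280 W/m

For a radial system each layer contributes R = ln(r_out/r_in)/(2πkL); films add R = 1/(hA).
R_cast iron pipe wall = ln(82.1/75)/(2π×55.9×1) = 2.575×10^-4 K/W
R_ceramic-fibre blanket = ln(110.1/82.1)/(2π×0.115×1) = 0.4061 K/W
R_outer film = 1/(h_o·2πr_oL) = 1/(9.12×2π×0.1101×1) = 0.1585 K/W
R_total = 0.5649 K/W
Q = ΔT/R_total = 158/0.5649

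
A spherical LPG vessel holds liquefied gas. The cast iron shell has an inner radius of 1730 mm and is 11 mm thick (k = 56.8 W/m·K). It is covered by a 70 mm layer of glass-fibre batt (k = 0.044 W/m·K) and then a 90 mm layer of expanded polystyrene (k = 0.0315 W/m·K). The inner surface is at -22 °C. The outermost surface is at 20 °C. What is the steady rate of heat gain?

Radial (spherical) resistances in series:
R_cast iron shell = (1/1.73 − 1/1.741)/(4π×56.8) = 5.117×10^-6 K/W
R_glass-fibre batt = (1/1.741 − 1/1.811)/(4π×0.044) = 0.04015 K/W
R_expanded polystyrene = (1/1.811 − 1/1.901)/(4π×0.0315) = 0.06604 K/W
R_total = 0.1062 K/W
Q = ΔT/R_total = 42/0.1062

Q ≈ 395 W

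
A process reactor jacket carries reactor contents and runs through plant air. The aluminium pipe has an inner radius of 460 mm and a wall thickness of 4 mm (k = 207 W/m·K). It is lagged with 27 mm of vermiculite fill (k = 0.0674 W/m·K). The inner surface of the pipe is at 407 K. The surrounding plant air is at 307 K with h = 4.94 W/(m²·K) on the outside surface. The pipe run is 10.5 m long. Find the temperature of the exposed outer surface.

Treating each annulus and film as a series resistance:
R_aluminium pipe wall = ln(464/460)/(2π×207×10.5) = 6.34×10^-7 K/W
R_vermiculite fill = ln(491/464)/(2π×0.0674×10.5) = 0.01272 K/W
R_outer film = 1/(h_o·2πr_oL) = 1/(4.94×2π×0.491×10.5) = 0.006249 K/W
R_total = 0.01897 K/W
Q = ΔT/R_total = 100/0.01897
Q = 5270 W
T_interface = T_inner − Q·ΣR(inner→interface) = 407 − 5270×0.01272

T ≈ 340 K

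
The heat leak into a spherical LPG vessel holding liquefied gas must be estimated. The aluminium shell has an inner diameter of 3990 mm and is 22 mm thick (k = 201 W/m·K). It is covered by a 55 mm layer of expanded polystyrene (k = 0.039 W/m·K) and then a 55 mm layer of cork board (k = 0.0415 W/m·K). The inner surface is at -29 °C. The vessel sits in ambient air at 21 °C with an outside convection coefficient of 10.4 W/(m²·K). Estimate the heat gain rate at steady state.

Each spherical layer contributes R = (1/r_i − 1/r_o)/(4πk):
R_aluminium shell = (1/1.995 − 1/2.017)/(4π×201) = 2.165×10^-6 K/W
R_expanded polystyrene = (1/2.017 − 1/2.072)/(4π×0.039) = 0.02685 K/W
R_cork board = (1/2.072 − 1/2.127)/(4π×0.0415) = 0.02393 K/W
R_outer film = 1/(h·4πr_o²) = 1/(10.4×4π×2.127²) = 0.001691 K/W
R_total = 0.05248 K/W
Q = ΔT/R_total = 50/0.05248

Q ≈ 953 W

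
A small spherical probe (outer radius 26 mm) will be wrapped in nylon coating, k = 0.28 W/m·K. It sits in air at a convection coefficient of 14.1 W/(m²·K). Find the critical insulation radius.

r_cr ≈ 39.7 mm

For a sphere r_cr = 2k/h = 2×0.28/14.1
r_cr = 39.7 mm; since the bare radius (26 mm) is below r_cr, adding a thin layer of insulation will *increase* heat loss.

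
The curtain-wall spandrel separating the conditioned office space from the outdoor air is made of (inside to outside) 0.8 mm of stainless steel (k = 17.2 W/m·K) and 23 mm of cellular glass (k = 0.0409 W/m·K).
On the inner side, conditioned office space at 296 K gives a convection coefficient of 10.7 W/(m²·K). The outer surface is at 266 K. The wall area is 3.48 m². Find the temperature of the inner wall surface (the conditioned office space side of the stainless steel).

T ≈ 292 K

Model the wall as resistances in series:
R_inner film = 1/(h_i·A) = 1/(10.7×3.48) = 0.02686 K/W
R_stainless steel = L/(kA) = 0.0008/(17.2×3.48) = 1.337×10^-5 K/W
R_cellular glass = L/(kA) = 0.023/(0.0409×3.48) = 0.1616 K/W
R_total = 0.1885 K/W;  Q = ΔT/R_total = 30/0.1885 = 159.2 W
T_interface = T_inner − Q·ΣR(inner→interface) = 296 − 159×0.02686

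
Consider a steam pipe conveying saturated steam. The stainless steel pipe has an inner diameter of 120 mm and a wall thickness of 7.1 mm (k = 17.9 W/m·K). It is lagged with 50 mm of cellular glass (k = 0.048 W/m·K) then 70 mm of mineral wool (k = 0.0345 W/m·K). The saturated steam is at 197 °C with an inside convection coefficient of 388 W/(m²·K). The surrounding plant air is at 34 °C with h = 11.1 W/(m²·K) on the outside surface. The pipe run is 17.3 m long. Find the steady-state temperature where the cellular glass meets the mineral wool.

Cylindrical conduction, so R = ln(r₂/r₁)/(2πkL) per layer, in series:
R_inner film = 1/(h_i·2πr₁L) = 1/(388×2π×0.06×17.3) = 3.952×10^-4 K/W
R_stainless steel pipe wall = ln(67.1/60)/(2π×17.9×17.3) = 5.748×10^-5 K/W
R_cellular glass = ln(117.1/67.1)/(2π×0.048×17.3) = 0.1067 K/W
R_mineral wool = ln(187.1/117.1)/(2π×0.0345×17.3) = 0.125 K/W
R_outer film = 1/(h_o·2πr_oL) = 1/(11.1×2π×0.1871×17.3) = 0.00443 K/W
R_total = 0.2366 K/W
Q = ΔT/R_total = 163/0.2366
Q = 689 W
T_interface = T_inner − Q·ΣR(inner→interface) = 197 − 689×0.1072

T ≈ 123 °C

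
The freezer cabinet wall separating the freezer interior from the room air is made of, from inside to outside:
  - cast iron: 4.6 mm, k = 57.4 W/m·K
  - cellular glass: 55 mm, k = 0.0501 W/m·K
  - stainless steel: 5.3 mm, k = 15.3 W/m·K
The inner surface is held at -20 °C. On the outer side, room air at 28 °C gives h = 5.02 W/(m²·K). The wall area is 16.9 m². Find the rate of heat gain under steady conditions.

Q ≈ 625 W

Treating each layer as a thermal resistance in series:
R_cast iron = L/(kA) = 0.0046/(57.4×16.9) = 4.742×10^-6 K/W
R_cellular glass = L/(kA) = 0.055/(0.0501×16.9) = 0.06496 K/W
R_stainless steel = L/(kA) = 0.0053/(15.3×16.9) = 2.05×10^-5 K/W
R_outer film = 1/(h_o·A) = 1/(5.02×16.9) = 0.01179 K/W
R_total = 0.07677 K/W
Q = ΔT / R_total = 48 / 0.07677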